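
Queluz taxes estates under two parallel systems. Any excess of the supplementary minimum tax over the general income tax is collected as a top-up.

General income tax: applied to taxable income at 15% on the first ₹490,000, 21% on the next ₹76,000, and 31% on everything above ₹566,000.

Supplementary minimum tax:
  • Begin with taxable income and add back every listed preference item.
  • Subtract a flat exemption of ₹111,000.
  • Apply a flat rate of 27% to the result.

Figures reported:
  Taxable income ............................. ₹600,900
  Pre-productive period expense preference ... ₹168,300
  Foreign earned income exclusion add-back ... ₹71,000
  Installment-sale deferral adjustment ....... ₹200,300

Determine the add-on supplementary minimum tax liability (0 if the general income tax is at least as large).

₹150,686

General income tax:
  ₹490,000 × 15% = ₹73,500
  ₹76,000 × 21% = ₹15,960
  ₹34,900 × 31% = ₹10,819
  → ₹100,279

Supplementary minimum tax:
  Adjusted income: ₹600,900 + ₹168,300 + ₹71,000 + ₹200,300 = ₹1,040,500
  Less exemption ₹111,000 → base ₹929,500
  ₹929,500 × 27% = ₹250,965

Excess of supplementary minimum tax over general income tax: ₹250,965 − ₹100,279 = ₹150,686.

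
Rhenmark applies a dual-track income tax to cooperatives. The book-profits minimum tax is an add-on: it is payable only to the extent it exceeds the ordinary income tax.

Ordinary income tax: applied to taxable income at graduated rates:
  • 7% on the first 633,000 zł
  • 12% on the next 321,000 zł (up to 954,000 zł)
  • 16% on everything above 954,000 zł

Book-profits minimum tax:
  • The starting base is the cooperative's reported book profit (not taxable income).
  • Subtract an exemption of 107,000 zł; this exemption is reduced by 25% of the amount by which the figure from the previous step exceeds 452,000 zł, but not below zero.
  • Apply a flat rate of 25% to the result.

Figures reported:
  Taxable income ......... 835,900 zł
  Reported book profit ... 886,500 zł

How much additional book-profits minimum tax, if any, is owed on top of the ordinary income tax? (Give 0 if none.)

Ordinary income tax:
  633,000 zł × 7% = 44,310 zł
  202,900 zł × 12% = 24,348 zł
  → 68,658 zł

Book-profits minimum tax:
  Base (reported book profit): 886,500 zł
  Exemption: 25% × (886,500 zł − 452,000 zł) = 108,625 zł ≥ 107,000 zł, so the exemption is fully phased out
  Base: 886,500 zł − 0 zł = 886,500 zł
  886,500 zł × 25% = 221,625 zł

Excess of book-profits minimum tax over ordinary income tax: 221,625 zł − 68,658 zł = 152,967 zł.

152,967 zł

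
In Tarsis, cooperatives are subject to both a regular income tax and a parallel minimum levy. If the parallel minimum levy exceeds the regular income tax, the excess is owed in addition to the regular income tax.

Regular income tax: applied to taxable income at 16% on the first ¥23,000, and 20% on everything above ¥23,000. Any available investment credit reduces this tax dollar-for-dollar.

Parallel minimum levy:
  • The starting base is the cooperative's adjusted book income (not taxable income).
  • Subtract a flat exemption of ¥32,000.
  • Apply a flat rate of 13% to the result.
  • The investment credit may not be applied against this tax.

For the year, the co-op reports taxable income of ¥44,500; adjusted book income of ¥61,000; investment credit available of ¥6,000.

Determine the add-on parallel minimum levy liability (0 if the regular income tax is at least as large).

¥1,790

Parallel minimum levy:
  Base (adjusted book income): ¥61,000
  Less exemption ¥32,000 → base ¥29,000
  ¥29,000 × 13% = ¥3,770

Regular income tax:
  ¥23,000 × 16% = ¥3,680
  ¥21,500 × 20% = ¥4,300
  → ¥7,980
  Less investment credit ¥6,000 → ¥1,980

Excess of parallel minimum levy over regular income tax: ¥3,770 − ¥1,980 = ¥1,790.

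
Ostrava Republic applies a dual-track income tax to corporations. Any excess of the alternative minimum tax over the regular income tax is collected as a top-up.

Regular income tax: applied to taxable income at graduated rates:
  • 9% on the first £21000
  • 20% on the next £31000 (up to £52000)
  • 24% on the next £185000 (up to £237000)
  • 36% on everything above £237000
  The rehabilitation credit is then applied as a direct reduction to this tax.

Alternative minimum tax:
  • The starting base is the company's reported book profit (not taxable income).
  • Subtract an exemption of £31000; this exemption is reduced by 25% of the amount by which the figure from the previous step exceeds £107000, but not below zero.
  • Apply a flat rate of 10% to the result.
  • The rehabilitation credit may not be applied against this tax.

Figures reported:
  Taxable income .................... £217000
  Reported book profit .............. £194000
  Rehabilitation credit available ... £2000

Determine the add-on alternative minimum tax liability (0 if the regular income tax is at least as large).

Alternative minimum tax:
  Base (reported book profit): £194000
  Exemption: £31000 − 25% × (£194000 − £107000) = £31000 − £21750 = £9250
  Base: £194000 − £9250 = £184750
  £184750 × 10% = £18475

Regular income tax:
  £21000 × 9% = £1890
  £31000 × 20% = £6200
  £165000 × 24% = £39600
  → £47690
  Less rehabilitation credit £2000 → £45690

£18475 ≤ £45690, so no add-on is due.

£0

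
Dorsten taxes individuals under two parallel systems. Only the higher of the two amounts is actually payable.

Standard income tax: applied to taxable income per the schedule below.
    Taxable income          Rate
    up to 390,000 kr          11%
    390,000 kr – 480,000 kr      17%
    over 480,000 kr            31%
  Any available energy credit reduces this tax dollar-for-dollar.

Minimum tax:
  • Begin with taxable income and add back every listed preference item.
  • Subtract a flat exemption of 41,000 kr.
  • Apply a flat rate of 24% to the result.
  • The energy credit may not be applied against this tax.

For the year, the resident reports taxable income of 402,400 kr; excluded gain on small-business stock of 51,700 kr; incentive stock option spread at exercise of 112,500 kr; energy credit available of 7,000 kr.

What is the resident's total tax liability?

126,144 kr

Standard income tax:
  390,000 kr × 11% = 42,900 kr
  12,400 kr × 17% = 2,108 kr
  → 45,008 kr
  Less energy credit 7,000 kr → 38,008 kr

Minimum tax:
  Adjusted income: 402,400 kr + 51,700 kr + 112,500 kr = 566,600 kr
  Less exemption 41,000 kr → base 525,600 kr
  525,600 kr × 24% = 126,144 kr

126,144 kr > 38,008 kr, so the minimum tax is the binding amount.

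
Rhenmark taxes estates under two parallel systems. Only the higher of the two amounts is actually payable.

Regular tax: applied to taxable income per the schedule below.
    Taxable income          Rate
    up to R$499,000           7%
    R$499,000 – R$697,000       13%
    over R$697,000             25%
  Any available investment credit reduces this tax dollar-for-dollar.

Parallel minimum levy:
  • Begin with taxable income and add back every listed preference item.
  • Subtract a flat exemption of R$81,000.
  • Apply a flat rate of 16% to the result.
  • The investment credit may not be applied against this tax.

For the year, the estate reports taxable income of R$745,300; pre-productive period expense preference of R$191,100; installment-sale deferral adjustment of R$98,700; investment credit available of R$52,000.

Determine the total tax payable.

R$152,656

Regular tax:
  R$499,000 × 7% = R$34,930
  R$198,000 × 13% = R$25,740
  R$48,300 × 25% = R$12,075
  → R$72,745
  Less investment credit R$52,000 → R$20,745

Parallel minimum levy:
  Adjusted income: R$745,300 + R$191,100 + R$98,700 = R$1,035,100
  Less exemption R$81,000 → base R$954,100
  R$954,100 × 16% = R$152,656

R$152,656 > R$20,745, so the parallel minimum levy is the binding amount.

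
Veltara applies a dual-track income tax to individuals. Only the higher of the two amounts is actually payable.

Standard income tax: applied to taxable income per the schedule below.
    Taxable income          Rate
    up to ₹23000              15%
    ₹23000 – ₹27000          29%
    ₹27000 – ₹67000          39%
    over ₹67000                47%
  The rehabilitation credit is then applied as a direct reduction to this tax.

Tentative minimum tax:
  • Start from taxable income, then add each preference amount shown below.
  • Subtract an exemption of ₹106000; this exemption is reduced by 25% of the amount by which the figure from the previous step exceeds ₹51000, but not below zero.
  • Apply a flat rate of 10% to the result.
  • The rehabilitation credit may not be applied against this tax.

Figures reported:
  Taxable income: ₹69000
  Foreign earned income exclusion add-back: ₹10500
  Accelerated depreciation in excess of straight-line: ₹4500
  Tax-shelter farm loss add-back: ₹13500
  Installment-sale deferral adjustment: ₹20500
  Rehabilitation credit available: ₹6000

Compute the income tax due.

Tentative minimum tax:
  Adjusted income: ₹69000 + ₹10500 + ₹4500 + ₹13500 + ₹20500 = ₹118000
  Exemption: ₹106000 − 25% × (₹118000 − ₹51000) = ₹106000 − ₹16750 = ₹89250
  Base: ₹118000 − ₹89250 = ₹28750
  ₹28750 × 10% = ₹2875

Standard income tax:
  ₹23000 × 15% = ₹3450
  ₹4000 × 29% = ₹1160
  ₹40000 × 39% = ₹15600
  ₹2000 × 47% = ₹940
  → ₹21150
  Less rehabilitation credit ₹6000 → ₹15150

₹15150 > ₹2875, so the standard income tax governs.

₹15150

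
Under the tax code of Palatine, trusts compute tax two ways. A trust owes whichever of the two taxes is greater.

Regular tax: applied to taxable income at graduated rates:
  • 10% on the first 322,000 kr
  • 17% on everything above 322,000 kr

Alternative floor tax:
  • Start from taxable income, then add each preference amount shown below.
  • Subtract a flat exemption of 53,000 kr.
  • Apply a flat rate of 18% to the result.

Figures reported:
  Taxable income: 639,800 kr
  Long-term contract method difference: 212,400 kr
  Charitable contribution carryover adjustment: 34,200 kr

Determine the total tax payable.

150,012 kr

Regular tax:
  322,000 kr × 10% = 32,200 kr
  317,800 kr × 17% = 54,026 kr
  → 86,226 kr

Alternative floor tax:
  Adjusted income: 639,800 kr + 212,400 kr + 34,200 kr = 886,400 kr
  Less exemption 53,000 kr → base 833,400 kr
  833,400 kr × 18% = 150,012 kr

150,012 kr > 86,226 kr, so the alternative floor tax is the binding amount.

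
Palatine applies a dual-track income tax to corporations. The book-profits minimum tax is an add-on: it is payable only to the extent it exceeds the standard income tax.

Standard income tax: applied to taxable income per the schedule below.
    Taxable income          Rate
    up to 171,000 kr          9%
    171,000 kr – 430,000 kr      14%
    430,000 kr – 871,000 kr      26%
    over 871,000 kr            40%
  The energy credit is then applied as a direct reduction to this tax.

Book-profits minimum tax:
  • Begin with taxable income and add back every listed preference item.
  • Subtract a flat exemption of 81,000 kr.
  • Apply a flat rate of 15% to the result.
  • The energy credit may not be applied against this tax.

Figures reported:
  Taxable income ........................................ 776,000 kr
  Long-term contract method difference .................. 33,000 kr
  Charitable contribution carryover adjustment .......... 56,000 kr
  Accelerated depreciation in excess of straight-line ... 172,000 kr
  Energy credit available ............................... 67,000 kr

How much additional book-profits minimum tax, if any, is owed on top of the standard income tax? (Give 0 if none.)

Book-profits minimum tax:
  Adjusted income: 776,000 kr + 33,000 kr + 56,000 kr + 172,000 kr = 1,037,000 kr
  Less exemption 81,000 kr → base 956,000 kr
  956,000 kr × 15% = 143,400 kr

Standard income tax:
  171,000 kr × 9% = 15,390 kr
  259,000 kr × 14% = 36,260 kr
  346,000 kr × 26% = 89,960 kr
  → 141,610 kr
  Less energy credit 67,000 kr → 74,610 kr

Excess of book-profits minimum tax over standard income tax: 143,400 kr − 74,610 kr = 68,790 kr.

68,790 kr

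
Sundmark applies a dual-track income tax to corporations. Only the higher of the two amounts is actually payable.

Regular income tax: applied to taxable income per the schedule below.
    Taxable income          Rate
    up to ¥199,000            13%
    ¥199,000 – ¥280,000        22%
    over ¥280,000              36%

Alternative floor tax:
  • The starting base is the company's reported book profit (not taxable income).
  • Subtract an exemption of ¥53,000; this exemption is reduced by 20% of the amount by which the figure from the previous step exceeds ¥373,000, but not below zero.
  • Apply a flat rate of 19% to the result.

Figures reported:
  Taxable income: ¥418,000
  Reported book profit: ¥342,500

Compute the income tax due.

¥93,370

Alternative floor tax:
  Base (reported book profit): ¥342,500
  Exemption: ¥342,500 ≤ ¥373,000, so full ¥53,000 applies
  Base: ¥342,500 − ¥53,000 = ¥289,500
  ¥289,500 × 19% = ¥55,005

Regular income tax:
  ¥199,000 × 13% = ¥25,870
  ¥81,000 × 22% = ¥17,820
  ¥138,000 × 36% = ¥49,680
  → ¥93,370

¥93,370 > ¥55,005, so the regular income tax governs.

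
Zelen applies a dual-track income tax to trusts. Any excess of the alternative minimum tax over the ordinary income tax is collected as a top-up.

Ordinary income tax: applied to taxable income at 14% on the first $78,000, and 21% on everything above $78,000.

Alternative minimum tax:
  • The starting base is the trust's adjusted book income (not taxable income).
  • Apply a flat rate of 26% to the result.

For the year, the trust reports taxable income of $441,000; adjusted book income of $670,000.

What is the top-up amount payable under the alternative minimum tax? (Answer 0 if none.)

Ordinary income tax:
  $78,000 × 14% = $10,920
  $363,000 × 21% = $76,230
  → $87,150

Alternative minimum tax:
  Base (adjusted book income): $670,000
  $670,000 × 26% = $174,200

Excess of alternative minimum tax over ordinary income tax: $174,200 − $87,150 = $87,050.

$87,050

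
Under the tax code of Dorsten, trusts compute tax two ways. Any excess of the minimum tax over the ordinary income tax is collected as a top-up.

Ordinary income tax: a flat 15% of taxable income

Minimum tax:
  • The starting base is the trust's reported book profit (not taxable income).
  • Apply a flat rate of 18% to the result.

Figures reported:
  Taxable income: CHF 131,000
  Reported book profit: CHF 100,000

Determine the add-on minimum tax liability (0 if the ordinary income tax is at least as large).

CHF 0

Ordinary income tax:
  CHF 131,000 × 15% = CHF 19,650

Minimum tax:
  Base (reported book profit): CHF 100,000
  CHF 100,000 × 18% = CHF 18,000

CHF 18,000 ≤ CHF 19,650, so no add-on is due.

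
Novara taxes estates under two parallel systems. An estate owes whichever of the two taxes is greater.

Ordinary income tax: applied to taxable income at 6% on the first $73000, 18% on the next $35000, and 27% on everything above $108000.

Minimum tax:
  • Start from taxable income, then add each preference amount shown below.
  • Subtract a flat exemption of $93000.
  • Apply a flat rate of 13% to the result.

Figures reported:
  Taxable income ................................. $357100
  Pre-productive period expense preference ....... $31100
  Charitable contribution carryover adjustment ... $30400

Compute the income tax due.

$77937

Ordinary income tax:
  $73000 × 6% = $4380
  $35000 × 18% = $6300
  $249100 × 27% = $67257
  → $77937

Minimum tax:
  Adjusted income: $357100 + $31100 + $30400 = $418600
  Less exemption $93000 → base $325600
  $325600 × 13% = $42328

$77937 > $42328, so the ordinary income tax governs.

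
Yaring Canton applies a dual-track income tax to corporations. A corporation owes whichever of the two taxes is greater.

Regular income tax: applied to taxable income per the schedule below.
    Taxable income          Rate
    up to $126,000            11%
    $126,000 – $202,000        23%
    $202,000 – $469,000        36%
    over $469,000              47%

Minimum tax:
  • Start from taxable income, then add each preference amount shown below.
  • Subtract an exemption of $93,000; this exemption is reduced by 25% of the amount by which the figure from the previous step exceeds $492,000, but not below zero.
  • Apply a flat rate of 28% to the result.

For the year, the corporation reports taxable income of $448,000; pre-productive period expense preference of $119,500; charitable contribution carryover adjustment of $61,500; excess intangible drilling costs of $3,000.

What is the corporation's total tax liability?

Minimum tax:
  Adjusted income: $448,000 + $119,500 + $61,500 + $3,000 = $632,000
  Exemption: $93,000 − 25% × ($632,000 − $492,000) = $93,000 − $35,000 = $58,000
  Base: $632,000 − $58,000 = $574,000
  $574,000 × 28% = $160,720

Regular income tax:
  $126,000 × 11% = $13,860
  $76,000 × 23% = $17,480
  $246,000 × 36% = $88,560
  → $119,900

$160,720 > $119,900, so the minimum tax is the binding amount.

$160,720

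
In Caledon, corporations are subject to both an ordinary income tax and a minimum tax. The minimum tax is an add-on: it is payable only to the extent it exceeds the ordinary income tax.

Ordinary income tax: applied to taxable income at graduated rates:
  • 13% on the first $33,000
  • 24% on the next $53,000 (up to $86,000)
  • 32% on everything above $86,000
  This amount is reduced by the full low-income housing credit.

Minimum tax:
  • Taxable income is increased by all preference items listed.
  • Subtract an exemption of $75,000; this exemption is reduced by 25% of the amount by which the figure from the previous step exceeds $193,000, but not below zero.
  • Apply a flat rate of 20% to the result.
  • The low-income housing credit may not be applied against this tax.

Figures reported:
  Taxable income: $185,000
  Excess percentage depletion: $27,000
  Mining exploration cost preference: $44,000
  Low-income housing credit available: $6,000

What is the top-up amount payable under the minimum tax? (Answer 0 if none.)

Minimum tax:
  Adjusted income: $185,000 + $27,000 + $44,000 = $256,000
  Exemption: $75,000 − 25% × ($256,000 − $193,000) = $75,000 − $15,750 = $59,250
  Base: $256,000 − $59,250 = $196,750
  $196,750 × 20% = $39,350

Ordinary income tax:
  $33,000 × 13% = $4,290
  $53,000 × 24% = $12,720
  $99,000 × 32% = $31,680
  → $48,690
  Less low-income housing credit $6,000 → $42,690

$39,350 ≤ $42,690, so no add-on is due.

$0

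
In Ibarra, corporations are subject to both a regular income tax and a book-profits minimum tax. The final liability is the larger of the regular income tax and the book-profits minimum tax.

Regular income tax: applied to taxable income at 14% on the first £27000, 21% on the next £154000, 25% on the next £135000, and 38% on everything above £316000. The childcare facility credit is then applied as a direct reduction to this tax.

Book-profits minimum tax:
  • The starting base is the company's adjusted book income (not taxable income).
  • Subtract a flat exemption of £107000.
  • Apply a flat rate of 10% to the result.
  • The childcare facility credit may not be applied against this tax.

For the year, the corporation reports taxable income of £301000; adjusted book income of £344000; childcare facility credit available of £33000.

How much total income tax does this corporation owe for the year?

£33120

Book-profits minimum tax:
  Base (adjusted book income): £344000
  Less exemption £107000 → base £237000
  £237000 × 10% = £23700

Regular income tax:
  £27000 × 14% = £3780
  £154000 × 21% = £32340
  £120000 × 25% = £30000
  → £66120
  Less childcare facility credit £33000 → £33120

£33120 > £23700, so the regular income tax governs.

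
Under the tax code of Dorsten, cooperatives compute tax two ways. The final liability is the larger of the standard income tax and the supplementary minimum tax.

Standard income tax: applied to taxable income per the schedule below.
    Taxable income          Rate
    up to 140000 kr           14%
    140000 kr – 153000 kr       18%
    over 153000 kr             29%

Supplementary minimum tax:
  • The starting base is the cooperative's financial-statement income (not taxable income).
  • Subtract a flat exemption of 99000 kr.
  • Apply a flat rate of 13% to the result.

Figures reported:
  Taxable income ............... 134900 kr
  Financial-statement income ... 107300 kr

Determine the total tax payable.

18886 kr

Supplementary minimum tax:
  Base (financial-statement income): 107300 kr
  Less exemption 99000 kr → base 8300 kr
  8300 kr × 13% = 1079 kr

Standard income tax:
  134900 kr × 14% = 18886 kr

18886 kr > 1079 kr, so the standard income tax governs.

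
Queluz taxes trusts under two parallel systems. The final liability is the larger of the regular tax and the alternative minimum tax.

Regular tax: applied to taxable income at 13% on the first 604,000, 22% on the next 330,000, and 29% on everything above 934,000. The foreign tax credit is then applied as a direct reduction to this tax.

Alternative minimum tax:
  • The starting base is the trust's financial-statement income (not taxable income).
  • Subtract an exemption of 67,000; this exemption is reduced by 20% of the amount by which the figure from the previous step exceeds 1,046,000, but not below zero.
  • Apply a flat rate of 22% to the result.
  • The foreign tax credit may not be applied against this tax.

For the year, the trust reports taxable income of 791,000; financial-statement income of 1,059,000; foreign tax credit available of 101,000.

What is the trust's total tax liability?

218,812

Regular tax:
  604,000 × 13% = 78,520
  187,000 × 22% = 41,140
  → 119,660
  Less foreign tax credit 101,000 → 18,660

Alternative minimum tax:
  Base (financial-statement income): 1,059,000
  Exemption: 67,000 − 20% × (1,059,000 − 1,046,000) = 67,000 − 2,600 = 64,400
  Base: 1,059,000 − 64,400 = 994,600
  994,600 × 22% = 218,812

218,812 > 18,660, so the alternative minimum tax is the binding amount.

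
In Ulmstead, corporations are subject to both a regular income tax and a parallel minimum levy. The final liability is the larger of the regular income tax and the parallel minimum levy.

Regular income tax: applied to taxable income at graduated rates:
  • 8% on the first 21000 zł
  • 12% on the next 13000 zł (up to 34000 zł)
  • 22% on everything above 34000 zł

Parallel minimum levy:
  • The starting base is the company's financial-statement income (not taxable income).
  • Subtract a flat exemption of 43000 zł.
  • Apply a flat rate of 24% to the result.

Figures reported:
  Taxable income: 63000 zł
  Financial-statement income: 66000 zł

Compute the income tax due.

Parallel minimum levy:
  Base (financial-statement income): 66000 zł
  Less exemption 43000 zł → base 23000 zł
  23000 zł × 24% = 5520 zł

Regular income tax:
  21000 zł × 8% = 1680 zł
  13000 zł × 12% = 1560 zł
  29000 zł × 22% = 6380 zł
  → 9620 zł

9620 zł > 5520 zł, so the regular income tax governs.

9620 zł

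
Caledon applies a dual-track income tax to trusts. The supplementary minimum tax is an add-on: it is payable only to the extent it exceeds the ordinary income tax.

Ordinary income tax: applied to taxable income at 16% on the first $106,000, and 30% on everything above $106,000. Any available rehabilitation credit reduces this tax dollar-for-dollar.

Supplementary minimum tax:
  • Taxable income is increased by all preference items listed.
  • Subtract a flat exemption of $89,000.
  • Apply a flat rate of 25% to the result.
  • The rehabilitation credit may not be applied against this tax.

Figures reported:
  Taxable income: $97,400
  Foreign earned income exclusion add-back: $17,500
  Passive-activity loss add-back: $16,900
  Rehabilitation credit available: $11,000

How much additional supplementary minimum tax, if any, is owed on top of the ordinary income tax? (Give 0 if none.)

$6,116

Supplementary minimum tax:
  Adjusted income: $97,400 + $17,500 + $16,900 = $131,800
  Less exemption $89,000 → base $42,800
  $42,800 × 25% = $10,700

Ordinary income tax:
  $97,400 × 16% = $15,584
  Less rehabilitation credit $11,000 → $4,584

Excess of supplementary minimum tax over ordinary income tax: $10,700 − $4,584 = $6,116.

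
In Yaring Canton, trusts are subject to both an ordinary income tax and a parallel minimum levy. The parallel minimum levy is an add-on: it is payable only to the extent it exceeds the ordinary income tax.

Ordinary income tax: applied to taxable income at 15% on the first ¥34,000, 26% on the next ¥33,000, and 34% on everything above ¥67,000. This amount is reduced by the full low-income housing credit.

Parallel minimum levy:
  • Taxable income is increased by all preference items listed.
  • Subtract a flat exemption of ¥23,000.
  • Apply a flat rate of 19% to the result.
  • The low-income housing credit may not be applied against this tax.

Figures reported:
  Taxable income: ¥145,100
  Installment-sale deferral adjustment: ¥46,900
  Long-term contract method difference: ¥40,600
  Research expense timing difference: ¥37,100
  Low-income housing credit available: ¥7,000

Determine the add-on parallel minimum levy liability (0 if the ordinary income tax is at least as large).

Parallel minimum levy:
  Adjusted income: ¥145,100 + ¥46,900 + ¥40,600 + ¥37,100 = ¥269,700
  Less exemption ¥23,000 → base ¥246,700
  ¥246,700 × 19% = ¥46,873

Ordinary income tax:
  ¥34,000 × 15% = ¥5,100
  ¥33,000 × 26% = ¥8,580
  ¥78,100 × 34% = ¥26,554
  → ¥40,234
  Less low-income housing credit ¥7,000 → ¥33,234

Excess of parallel minimum levy over ordinary income tax: ¥46,873 − ¥33,234 = ¥13,639.

¥13,639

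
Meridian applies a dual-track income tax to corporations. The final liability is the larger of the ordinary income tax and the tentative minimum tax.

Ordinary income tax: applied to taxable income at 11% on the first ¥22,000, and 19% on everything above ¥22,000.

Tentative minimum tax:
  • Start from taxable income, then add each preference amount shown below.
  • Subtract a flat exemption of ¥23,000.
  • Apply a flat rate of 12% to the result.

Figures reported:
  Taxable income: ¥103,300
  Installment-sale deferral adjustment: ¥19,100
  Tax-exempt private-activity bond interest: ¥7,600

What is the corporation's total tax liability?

¥17,867

Ordinary income tax:
  ¥22,000 × 11% = ¥2,420
  ¥81,300 × 19% = ¥15,447
  → ¥17,867

Tentative minimum tax:
  Adjusted income: ¥103,300 + ¥19,100 + ¥7,600 = ¥130,000
  Less exemption ¥23,000 → base ¥107,000
  ¥107,000 × 12% = ¥12,840

¥17,867 > ¥12,840, so the ordinary income tax governs.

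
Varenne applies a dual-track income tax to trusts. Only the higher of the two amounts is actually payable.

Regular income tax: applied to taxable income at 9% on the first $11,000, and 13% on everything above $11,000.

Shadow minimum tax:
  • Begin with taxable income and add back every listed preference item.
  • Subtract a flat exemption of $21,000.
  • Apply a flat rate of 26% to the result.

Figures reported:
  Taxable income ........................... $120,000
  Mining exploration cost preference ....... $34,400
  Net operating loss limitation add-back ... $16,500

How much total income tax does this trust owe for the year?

$38,974

Shadow minimum tax:
  Adjusted income: $120,000 + $34,400 + $16,500 = $170,900
  Less exemption $21,000 → base $149,900
  $149,900 × 26% = $38,974

Regular income tax:
  $11,000 × 9% = $990
  $109,000 × 13% = $14,170
  → $15,160

$38,974 > $15,160, so the shadow minimum tax is the binding amount.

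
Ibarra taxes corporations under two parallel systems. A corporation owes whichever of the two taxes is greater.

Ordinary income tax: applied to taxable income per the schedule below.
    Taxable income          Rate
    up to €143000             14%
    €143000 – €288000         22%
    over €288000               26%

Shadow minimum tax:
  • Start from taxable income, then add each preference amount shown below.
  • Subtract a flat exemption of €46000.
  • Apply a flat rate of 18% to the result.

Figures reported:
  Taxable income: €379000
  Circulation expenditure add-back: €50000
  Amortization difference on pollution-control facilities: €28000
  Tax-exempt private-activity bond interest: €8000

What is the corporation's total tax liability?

Shadow minimum tax:
  Adjusted income: €379000 + €50000 + €28000 + €8000 = €465000
  Less exemption €46000 → base €419000
  €419000 × 18% = €75420

Ordinary income tax:
  €143000 × 14% = €20020
  €145000 × 22% = €31900
  €91000 × 26% = €23660
  → €75580

€75580 > €75420, so the ordinary income tax governs.

€75580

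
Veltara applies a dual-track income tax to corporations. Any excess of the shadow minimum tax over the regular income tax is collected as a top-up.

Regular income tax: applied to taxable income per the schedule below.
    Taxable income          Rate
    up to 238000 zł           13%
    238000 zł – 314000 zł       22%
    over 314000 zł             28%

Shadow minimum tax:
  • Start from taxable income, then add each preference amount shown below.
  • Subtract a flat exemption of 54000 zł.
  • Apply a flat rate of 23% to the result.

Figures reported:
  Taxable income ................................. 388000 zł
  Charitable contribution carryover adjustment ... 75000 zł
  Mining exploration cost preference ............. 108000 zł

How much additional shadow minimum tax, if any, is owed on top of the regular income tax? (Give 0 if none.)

50530 zł

Regular income tax:
  238000 zł × 13% = 30940 zł
  76000 zł × 22% = 16720 zł
  74000 zł × 28% = 20720 zł
  → 68380 zł

Shadow minimum tax:
  Adjusted income: 388000 zł + 75000 zł + 108000 zł = 571000 zł
  Less exemption 54000 zł → base 517000 zł
  517000 zł × 23% = 118910 zł

Excess of shadow minimum tax over regular income tax: 118910 zł − 68380 zł = 50530 zł.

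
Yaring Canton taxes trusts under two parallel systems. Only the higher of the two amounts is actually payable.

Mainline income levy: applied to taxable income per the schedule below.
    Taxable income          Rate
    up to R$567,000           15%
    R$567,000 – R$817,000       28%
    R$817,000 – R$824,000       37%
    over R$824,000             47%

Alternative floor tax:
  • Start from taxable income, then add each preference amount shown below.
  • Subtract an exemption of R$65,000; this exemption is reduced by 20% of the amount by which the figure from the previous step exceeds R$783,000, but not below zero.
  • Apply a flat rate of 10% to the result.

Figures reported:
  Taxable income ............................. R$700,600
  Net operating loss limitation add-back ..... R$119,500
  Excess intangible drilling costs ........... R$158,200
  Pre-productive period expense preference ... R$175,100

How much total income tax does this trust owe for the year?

R$122,458

Mainline income levy:
  R$567,000 × 15% = R$85,050
  R$133,600 × 28% = R$37,408
  → R$122,458

Alternative floor tax:
  Adjusted income: R$700,600 + R$119,500 + R$158,200 + R$175,100 = R$1,153,400
  Exemption: 20% × (R$1,153,400 − R$783,000) = R$74,080 ≥ R$65,000, so the exemption is fully phased out
  Base: R$1,153,400 − R$0 = R$1,153,400
  R$1,153,400 × 10% = R$115,340

R$122,458 > R$115,340, so the mainline income levy governs.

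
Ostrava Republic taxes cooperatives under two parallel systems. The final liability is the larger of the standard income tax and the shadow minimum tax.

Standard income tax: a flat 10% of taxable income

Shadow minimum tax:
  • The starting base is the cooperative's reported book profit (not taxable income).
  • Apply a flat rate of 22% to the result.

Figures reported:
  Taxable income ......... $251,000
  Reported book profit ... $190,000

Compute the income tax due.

Standard income tax:
  $251,000 × 10% = $25,100

Shadow minimum tax:
  Base (reported book profit): $190,000
  $190,000 × 22% = $41,800

$41,800 > $25,100, so the shadow minimum tax is the binding amount.

$41,800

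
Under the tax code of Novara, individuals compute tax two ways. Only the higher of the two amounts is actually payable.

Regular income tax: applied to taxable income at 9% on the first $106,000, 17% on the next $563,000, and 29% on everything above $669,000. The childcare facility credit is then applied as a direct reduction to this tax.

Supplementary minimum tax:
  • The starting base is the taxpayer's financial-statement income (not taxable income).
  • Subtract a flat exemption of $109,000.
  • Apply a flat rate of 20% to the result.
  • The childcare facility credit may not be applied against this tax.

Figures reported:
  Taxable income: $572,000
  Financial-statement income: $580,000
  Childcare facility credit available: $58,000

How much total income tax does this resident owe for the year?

$94,200

Supplementary minimum tax:
  Base (financial-statement income): $580,000
  Less exemption $109,000 → base $471,000
  $471,000 × 20% = $94,200

Regular income tax:
  $106,000 × 9% = $9,540
  $466,000 × 17% = $79,220
  → $88,760
  Less childcare facility credit $58,000 → $30,760

$94,200 > $30,760, so the supplementary minimum tax is the binding amount.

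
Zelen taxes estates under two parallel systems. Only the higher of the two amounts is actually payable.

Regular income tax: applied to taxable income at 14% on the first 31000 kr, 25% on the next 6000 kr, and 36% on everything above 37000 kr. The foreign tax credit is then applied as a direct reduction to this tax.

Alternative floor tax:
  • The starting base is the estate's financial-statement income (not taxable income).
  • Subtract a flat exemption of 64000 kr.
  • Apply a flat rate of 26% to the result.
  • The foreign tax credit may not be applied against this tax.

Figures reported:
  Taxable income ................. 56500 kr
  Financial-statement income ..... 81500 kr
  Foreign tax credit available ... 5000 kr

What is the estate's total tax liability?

Alternative floor tax:
  Base (financial-statement income): 81500 kr
  Less exemption 64000 kr → base 17500 kr
  17500 kr × 26% = 4550 kr

Regular income tax:
  31000 kr × 14% = 4340 kr
  6000 kr × 25% = 1500 kr
  19500 kr × 36% = 7020 kr
  → 12860 kr
  Less foreign tax credit 5000 kr → 7860 kr

7860 kr > 4550 kr, so the regular income tax governs.

7860 kr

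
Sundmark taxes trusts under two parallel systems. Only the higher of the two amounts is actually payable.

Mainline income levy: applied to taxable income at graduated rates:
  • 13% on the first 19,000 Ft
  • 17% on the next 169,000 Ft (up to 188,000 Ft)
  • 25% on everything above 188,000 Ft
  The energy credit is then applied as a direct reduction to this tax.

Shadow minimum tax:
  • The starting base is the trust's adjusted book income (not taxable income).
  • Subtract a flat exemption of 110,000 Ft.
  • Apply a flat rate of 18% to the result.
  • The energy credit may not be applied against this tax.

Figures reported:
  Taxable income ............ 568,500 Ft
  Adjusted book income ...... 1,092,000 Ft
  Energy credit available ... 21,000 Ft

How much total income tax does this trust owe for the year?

176,760 Ft

Mainline income levy:
  19,000 Ft × 13% = 2,470 Ft
  169,000 Ft × 17% = 28,730 Ft
  380,500 Ft × 25% = 95,125 Ft
  → 126,325 Ft
  Less energy credit 21,000 Ft → 105,325 Ft

Shadow minimum tax:
  Base (adjusted book income): 1,092,000 Ft
  Less exemption 110,000 Ft → base 982,000 Ft
  982,000 Ft × 18% = 176,760 Ft

176,760 Ft > 105,325 Ft, so the shadow minimum tax is the binding amount.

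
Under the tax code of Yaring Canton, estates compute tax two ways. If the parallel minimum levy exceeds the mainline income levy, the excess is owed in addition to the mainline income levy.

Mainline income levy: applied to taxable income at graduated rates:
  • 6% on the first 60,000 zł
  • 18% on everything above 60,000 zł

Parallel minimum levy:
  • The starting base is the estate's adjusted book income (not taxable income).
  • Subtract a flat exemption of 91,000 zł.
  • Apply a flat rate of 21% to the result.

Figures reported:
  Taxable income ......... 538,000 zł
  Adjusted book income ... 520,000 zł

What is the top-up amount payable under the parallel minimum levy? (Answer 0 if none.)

450 zł

Mainline income levy:
  60,000 zł × 6% = 3,600 zł
  478,000 zł × 18% = 86,040 zł
  → 89,640 zł

Parallel minimum levy:
  Base (adjusted book income): 520,000 zł
  Less exemption 91,000 zł → base 429,000 zł
  429,000 zł × 21% = 90,090 zł

Excess of parallel minimum levy over mainline income levy: 90,090 zł − 89,640 zł = 450 zł.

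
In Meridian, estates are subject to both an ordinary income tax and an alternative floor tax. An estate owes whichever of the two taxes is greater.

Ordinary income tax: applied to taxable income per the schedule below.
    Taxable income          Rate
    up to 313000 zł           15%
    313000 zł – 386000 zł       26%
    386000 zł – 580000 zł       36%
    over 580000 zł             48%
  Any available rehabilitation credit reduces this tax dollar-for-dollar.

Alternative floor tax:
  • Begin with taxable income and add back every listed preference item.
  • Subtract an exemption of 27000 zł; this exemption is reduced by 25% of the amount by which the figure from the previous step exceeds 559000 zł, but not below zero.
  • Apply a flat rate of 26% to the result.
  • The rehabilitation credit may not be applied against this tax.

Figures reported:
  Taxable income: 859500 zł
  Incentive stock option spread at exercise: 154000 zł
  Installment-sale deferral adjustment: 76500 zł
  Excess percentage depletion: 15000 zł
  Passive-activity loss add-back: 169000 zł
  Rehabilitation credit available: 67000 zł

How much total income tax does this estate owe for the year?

331240 zł

Alternative floor tax:
  Adjusted income: 859500 zł + 154000 zł + 76500 zł + 15000 zł + 169000 zł = 1274000 zł
  Exemption: 25% × (1274000 zł − 559000 zł) = 178750 zł ≥ 27000 zł, so the exemption is fully phased out
  Base: 1274000 zł − 0 zł = 1274000 zł
  1274000 zł × 26% = 331240 zł

Ordinary income tax:
  313000 zł × 15% = 46950 zł
  73000 zł × 26% = 18980 zł
  194000 zł × 36% = 69840 zł
  279500 zł × 48% = 134160 zł
  → 269930 zł
  Less rehabilitation credit 67000 zł → 202930 zł

331240 zł > 202930 zł, so the alternative floor tax is the binding amount.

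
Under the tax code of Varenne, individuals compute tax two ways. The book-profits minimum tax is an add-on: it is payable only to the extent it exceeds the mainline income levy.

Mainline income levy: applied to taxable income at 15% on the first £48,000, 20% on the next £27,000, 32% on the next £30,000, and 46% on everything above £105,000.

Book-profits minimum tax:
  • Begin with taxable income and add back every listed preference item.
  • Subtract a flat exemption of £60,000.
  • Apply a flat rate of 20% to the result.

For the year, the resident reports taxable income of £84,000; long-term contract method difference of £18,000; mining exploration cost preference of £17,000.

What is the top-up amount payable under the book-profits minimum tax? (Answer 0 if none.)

£0

Book-profits minimum tax:
  Adjusted income: £84,000 + £18,000 + £17,000 = £119,000
  Less exemption £60,000 → base £59,000
  £59,000 × 20% = £11,800

Mainline income levy:
  £48,000 × 15% = £7,200
  £27,000 × 20% = £5,400
  £9,000 × 32% = £2,880
  → £15,480

£11,800 ≤ £15,480, so no add-on is due.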